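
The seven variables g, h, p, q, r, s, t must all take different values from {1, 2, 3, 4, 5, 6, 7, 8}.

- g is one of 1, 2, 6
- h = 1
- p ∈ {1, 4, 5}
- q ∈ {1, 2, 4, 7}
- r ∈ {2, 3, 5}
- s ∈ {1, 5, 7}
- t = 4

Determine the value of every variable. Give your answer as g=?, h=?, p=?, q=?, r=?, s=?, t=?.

h must be 1 (only option left). So g, p, q, s can't be 1.
t has just one choice, so t = 4. Strike 4 from p, q.
p has just one choice, so p = 5. Eliminate 5 elsewhere: r, s.
s's domain is down to {7}, so s = 7. So q can't be 7.
q has just one choice, so q = 2. Eliminate 2 elsewhere: g, r.
r has just one choice, so r = 3.
g's domain is down to {6}, so g = 6.

g=6, h=1, p=5, q=2, r=3, s=7, t=4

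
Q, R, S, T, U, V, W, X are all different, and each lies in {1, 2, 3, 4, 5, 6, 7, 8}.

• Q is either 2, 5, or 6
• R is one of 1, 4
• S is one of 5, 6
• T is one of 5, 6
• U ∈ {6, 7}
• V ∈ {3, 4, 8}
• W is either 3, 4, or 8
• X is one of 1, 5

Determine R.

The 8 variables draw from only 8 values {1, 2, 3, 4, 5, 6, 7, 8}, so each is used; only Q can be 2, hence Q = 2.
Among the 7 still-open variables, 7 fits only U (and all 7 values in {1, 3, 4, 5, 6, 7, 8} must be used), so U = 7.
The 2 variables S and T are confined to {5, 6}, which locks those values in; drop them from X.
X must be 1 (only option left). Eliminate 1 elsewhere: R.
So R = 4.

4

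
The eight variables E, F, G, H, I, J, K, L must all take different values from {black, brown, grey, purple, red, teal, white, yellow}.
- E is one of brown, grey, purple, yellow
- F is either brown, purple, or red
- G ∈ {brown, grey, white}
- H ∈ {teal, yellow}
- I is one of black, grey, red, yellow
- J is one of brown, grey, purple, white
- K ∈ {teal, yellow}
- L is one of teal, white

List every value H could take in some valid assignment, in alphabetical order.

teal, yellow

The 8 variables together cover exactly {black, brown, grey, purple, red, teal, white, yellow} — 8 values for 8 variables — and black appears only in I's list, so I = black.
The 7 still-open variables draw from only 7 values {brown, grey, purple, red, teal, white, yellow}, so each is used; only F can be red, hence F = red.
The 2 variables H and K are confined to {teal, yellow}, which locks those values in; drop them from E, L.
L's domain is down to {white}, so L = white. Remove white from G, J.
No further eliminations apply; H can still be any of teal, yellow.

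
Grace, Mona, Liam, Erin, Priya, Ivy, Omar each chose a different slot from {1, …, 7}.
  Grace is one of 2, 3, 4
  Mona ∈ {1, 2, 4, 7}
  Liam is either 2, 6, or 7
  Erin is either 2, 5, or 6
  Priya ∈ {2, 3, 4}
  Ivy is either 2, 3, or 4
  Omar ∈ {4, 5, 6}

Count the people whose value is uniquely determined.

The 7 variables together cover exactly {1, 2, 3, 4, 5, 6, 7} — 7 values for 7 variables — and 1 appears only in Mona's list, so Mona = 1.
The 6 still-open variables draw from only 6 values {2, 3, 4, 5, 6, 7}, so each is used; only Liam can be 7, hence Liam = 7.
Grace, Priya, Ivy between them cover only {2, 3, 4} — a naked triple. Remove those values from Erin, Omar.
Determined: Mona=1, Liam=7. The other people each still have more than one consistent value. That makes 2.

2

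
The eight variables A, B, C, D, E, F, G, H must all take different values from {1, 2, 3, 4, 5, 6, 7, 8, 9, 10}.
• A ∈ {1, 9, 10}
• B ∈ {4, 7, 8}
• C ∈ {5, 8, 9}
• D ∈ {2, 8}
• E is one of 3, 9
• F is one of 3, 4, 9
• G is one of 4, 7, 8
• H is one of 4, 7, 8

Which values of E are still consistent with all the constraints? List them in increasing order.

3, 9

B, G, H share exactly the 3 values {4, 7, 8}; by pigeonhole those values go to them, so strike 4, 7, 8 from C, D, F.
D's domain is down to {2}, so D = 2.
E and F share exactly the 2 values {3, 9}; by pigeonhole those values go to them, so strike 3, 9 from A, C.
C's domain is down to {5}, so C = 5.
No further eliminations apply; E can still be any of 3, 9.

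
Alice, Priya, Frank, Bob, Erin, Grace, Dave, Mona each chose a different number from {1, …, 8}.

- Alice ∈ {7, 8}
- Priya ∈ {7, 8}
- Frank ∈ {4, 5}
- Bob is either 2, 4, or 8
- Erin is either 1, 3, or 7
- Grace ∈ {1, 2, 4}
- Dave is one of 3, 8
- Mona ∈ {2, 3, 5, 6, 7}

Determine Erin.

1

Among the 8 variables, 6 fits only Mona (and all 8 values in {1, 2, 3, 4, 5, 6, 7, 8} must be used), so Mona = 6.
The 7 still-open variables draw from only 7 values {1, 2, 3, 4, 5, 7, 8}, so each is used; only Frank can be 5, hence Frank = 5.
Alice and Priya share exactly the 2 values {7, 8}; by pigeonhole those values go to them, so strike 7, 8 from Bob, Erin, Dave.
Dave must be 3 (only option left). Strike 3 from Erin.
So Erin = 1.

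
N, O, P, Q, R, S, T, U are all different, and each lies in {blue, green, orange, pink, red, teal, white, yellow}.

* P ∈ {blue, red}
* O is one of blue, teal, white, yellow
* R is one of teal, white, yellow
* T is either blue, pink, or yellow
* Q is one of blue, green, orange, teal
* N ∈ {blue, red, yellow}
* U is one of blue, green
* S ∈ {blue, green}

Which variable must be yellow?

N

Among the 8 variables, orange fits only Q (and all 8 values in {blue, green, orange, pink, red, teal, white, yellow} must be used), so Q = orange.
The 7 still-open variables together cover exactly {blue, green, pink, red, teal, white, yellow} — 7 values for 7 variables — and pink appears only in T's list, so T = pink.
The 2 variables S and U are confined to {blue, green}, which locks those values in; drop them from N, O, P.
P has just one choice, so P = red. Remove red from N.
So yellow goes to N.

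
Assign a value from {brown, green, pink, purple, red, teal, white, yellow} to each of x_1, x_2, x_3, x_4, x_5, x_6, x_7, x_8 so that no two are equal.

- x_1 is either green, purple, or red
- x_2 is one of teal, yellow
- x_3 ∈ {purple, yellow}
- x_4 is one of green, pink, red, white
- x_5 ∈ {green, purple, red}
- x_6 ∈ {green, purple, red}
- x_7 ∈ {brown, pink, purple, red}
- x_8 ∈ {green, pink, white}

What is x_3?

The 8 variables draw from only 8 values {brown, green, pink, purple, red, teal, white, yellow}, so each is used; only x_7 can be brown, hence x_7 = brown.
The 7 still-open variables together cover exactly {green, pink, purple, red, teal, white, yellow} — 7 values for 7 variables — and teal appears only in x_2's list, so x_2 = teal.
Among the 6 still-open variables, yellow fits only x_3 (and all 6 values in {green, pink, purple, red, white, yellow} must be used), so x_3 = yellow.

yellow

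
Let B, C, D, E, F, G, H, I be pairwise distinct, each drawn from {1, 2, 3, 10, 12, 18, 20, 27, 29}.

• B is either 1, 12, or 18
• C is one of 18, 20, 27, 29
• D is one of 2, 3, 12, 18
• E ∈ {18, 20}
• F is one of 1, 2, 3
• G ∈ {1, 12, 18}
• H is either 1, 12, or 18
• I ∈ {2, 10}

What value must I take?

10

B, G, H between them cover only {1, 12, 18} — a naked triple. Remove those values from C, D, E, F.
E's domain is down to {20}, so E = 20. Eliminate 20 elsewhere: C.
D and F share exactly the 2 values {2, 3}; by pigeonhole those values go to them, so strike 2, 3 from I.
So I = 10.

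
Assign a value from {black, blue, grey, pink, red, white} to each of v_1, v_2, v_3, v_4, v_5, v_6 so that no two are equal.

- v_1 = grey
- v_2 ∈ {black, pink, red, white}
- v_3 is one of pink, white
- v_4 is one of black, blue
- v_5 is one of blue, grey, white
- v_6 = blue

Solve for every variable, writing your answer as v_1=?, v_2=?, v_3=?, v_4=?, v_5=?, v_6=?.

v_1=grey, v_2=red, v_3=pink, v_4=black, v_5=white, v_6=blue

v_1's domain is down to {grey}, so v_1 = grey. Eliminate grey elsewhere: v_5.
v_6 must be blue (only option left). Remove blue from v_4, v_5.
v_4 has just one choice, so v_4 = black. Remove black from v_2.
v_5 has just one choice, so v_5 = white. Strike white from v_2, v_3.
v_3's domain is down to {pink}, so v_3 = pink. Eliminate pink elsewhere: v_2.
v_2 must be red (only option left).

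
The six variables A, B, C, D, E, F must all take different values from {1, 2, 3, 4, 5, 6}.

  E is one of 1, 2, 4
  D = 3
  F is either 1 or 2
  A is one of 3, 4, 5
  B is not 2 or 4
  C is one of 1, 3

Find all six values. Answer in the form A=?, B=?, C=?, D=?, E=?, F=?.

A=5, B=6, C=1, D=3, E=4, F=2

D has just one choice, so D = 3. Eliminate 3 elsewhere: A, B, C.
C's domain is down to {1}, so C = 1. Remove 1 from B, E, F.
That leaves F = 2. So E can't be 2.
E must be 4 (only option left). Strike 4 from A.
A's domain is down to {5}, so A = 5. Strike 5 from B.
B has just one choice, so B = 6.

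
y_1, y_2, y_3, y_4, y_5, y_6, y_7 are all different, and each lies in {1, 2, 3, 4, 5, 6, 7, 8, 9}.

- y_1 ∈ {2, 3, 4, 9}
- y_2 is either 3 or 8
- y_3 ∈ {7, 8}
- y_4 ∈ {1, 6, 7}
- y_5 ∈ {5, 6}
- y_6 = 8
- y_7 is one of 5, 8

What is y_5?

6

y_6 must be 8 (only option left). Remove 8 from y_2, y_3, y_7.
That leaves y_7 = 5. Remove 5 from y_5.
So y_5 = 6.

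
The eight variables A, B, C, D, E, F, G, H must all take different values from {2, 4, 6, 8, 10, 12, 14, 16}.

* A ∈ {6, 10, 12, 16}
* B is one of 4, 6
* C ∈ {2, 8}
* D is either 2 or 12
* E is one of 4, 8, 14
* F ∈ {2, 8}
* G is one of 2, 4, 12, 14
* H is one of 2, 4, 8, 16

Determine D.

The 8 variables together cover exactly {2, 4, 6, 8, 10, 12, 14, 16} — 8 values for 8 variables — and 10 appears only in A's list, so A = 10.
The 7 still-open variables together cover exactly {2, 4, 6, 8, 12, 14, 16} — 7 values for 7 variables — and 6 appears only in B's list, so B = 6.
The 6 still-open variables together cover exactly {2, 4, 8, 12, 14, 16} — 6 values for 6 variables — and 16 appears only in H's list, so H = 16.
C and F between them cover only {2, 8} — a naked pair. Remove those values from D, E, G.
So D = 12.

12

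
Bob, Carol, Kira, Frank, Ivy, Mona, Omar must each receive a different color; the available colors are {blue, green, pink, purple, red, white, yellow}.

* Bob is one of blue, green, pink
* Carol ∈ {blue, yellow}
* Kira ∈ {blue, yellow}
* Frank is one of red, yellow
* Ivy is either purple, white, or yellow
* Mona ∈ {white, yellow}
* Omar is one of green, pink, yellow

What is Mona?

The 7 variables draw from only 7 values {blue, green, pink, purple, red, white, yellow}, so each is used; only Ivy can be purple, hence Ivy = purple.
Among the 6 still-open variables, red fits only Frank (and all 6 values in {blue, green, pink, red, white, yellow} must be used), so Frank = red.
The 5 still-open variables draw from only 5 values {blue, green, pink, white, yellow}, so each is used; only Mona can be white, hence Mona = white.

white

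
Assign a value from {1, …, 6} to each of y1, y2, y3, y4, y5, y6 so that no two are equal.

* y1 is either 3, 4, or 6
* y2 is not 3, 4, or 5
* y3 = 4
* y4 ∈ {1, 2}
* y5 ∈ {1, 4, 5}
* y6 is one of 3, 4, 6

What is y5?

y3's domain is down to {4}, so y3 = 4. Eliminate 4 elsewhere: y1, y5, y6.
The 5 still-open variables together cover exactly {1, 2, 3, 5, 6} — 5 values for 5 variables — and 5 appears only in y5's list, so y5 = 5.

5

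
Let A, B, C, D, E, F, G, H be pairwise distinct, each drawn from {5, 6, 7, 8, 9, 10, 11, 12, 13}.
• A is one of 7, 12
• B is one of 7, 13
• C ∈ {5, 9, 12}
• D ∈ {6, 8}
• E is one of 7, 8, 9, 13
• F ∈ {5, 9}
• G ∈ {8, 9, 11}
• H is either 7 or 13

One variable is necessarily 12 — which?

Among the 8 variables, 6 fits only D (and all 8 values in {5, 6, 7, 8, 9, 11, 12, 13} must be used), so D = 6.
The 7 still-open variables draw from only 7 values {5, 7, 8, 9, 11, 12, 13}, so each is used; only G can be 11, hence G = 11.
Among the 6 still-open variables, 8 fits only E (and all 6 values in {5, 7, 8, 9, 12, 13} must be used), so E = 8.
B and H share exactly the 2 values {7, 13}; by pigeonhole those values go to them, so strike 7, 13 from A.
So 12 goes to A.

A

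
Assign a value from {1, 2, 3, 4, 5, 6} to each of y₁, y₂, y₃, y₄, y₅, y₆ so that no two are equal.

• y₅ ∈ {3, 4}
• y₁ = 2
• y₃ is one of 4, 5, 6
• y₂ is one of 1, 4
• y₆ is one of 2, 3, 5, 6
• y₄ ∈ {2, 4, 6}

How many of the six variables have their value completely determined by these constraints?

y₁ must be 2 (only option left). Remove 2 from y₄, y₆.
The 5 still-open variables together cover exactly {1, 3, 4, 5, 6} — 5 values for 5 variables — and 1 appears only in y₂'s list, so y₂ = 1.
Determined: y₁=2, y₂=1. The other variables each still have more than one consistent value. That makes 2.

2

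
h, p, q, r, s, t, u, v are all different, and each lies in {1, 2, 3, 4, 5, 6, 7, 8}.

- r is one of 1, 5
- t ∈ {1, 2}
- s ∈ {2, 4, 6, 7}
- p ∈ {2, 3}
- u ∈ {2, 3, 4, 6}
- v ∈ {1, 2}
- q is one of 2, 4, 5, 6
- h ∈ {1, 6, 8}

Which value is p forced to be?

The 8 variables draw from only 8 values {1, 2, 3, 4, 5, 6, 7, 8}, so each is used; only s can be 7, hence s = 7.
The 7 still-open variables together cover exactly {1, 2, 3, 4, 5, 6, 8} — 7 values for 7 variables — and 8 appears only in h's list, so h = 8.
The 2 variables t and v are confined to {1, 2}, which locks those values in; drop them from p, q, r, u.
So p = 3.

3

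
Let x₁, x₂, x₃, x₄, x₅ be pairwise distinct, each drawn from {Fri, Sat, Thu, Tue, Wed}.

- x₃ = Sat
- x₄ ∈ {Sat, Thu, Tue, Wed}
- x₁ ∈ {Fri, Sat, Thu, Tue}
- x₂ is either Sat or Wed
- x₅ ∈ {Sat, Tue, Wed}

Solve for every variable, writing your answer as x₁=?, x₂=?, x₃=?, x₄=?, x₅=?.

x₃ must be Sat (only option left). Remove Sat from x₁, x₂, x₄, x₅.
That leaves x₂ = Wed. Eliminate Wed elsewhere: x₄, x₅.
That leaves x₅ = Tue. So x₁, x₄ can't be Tue.
That leaves x₄ = Thu. So x₁ can't be Thu.
x₁ has just one choice, so x₁ = Fri.

x₁=Fri, x₂=Wed, x₃=Sat, x₄=Thu, x₅=Tue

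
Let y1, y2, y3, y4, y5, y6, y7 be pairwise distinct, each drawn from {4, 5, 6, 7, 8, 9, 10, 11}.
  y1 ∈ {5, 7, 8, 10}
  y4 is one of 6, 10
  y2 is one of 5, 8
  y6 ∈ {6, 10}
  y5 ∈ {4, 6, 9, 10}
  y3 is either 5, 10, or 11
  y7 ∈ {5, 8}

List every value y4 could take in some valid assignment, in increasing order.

6, 10

y2 and y7 share exactly the 2 values {5, 8}; by pigeonhole those values go to them, so strike 5, 8 from y1, y3.
y4 and y6 share exactly the 2 values {6, 10}; by pigeonhole those values go to them, so strike 6, 10 from y1, y3, y5.
y1 must be 7 (only option left).
y3 must be 11 (only option left).
No further eliminations apply; y4 can still be any of 6, 10.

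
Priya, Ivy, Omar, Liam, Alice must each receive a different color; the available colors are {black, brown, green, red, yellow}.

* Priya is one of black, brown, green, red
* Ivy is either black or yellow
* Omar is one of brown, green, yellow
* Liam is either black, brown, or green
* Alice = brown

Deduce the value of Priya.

Alice's domain is down to {brown}, so Alice = brown. Eliminate brown elsewhere: Priya, Omar, Liam.
Among the 4 still-open variables, red fits only Priya (and all 4 values in {black, green, red, yellow} must be used), so Priya = red.

red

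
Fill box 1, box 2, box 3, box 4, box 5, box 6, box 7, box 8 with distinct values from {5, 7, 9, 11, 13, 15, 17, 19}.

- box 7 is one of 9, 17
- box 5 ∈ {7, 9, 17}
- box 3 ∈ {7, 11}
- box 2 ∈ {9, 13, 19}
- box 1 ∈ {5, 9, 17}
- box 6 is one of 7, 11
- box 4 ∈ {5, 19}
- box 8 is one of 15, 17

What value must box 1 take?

The 8 variables draw from only 8 values {5, 7, 9, 11, 13, 15, 17, 19}, so each is used; only box 2 can be 13, hence box 2 = 13.
The 7 still-open variables together cover exactly {5, 7, 9, 11, 15, 17, 19} — 7 values for 7 variables — and 15 appears only in box 8's list, so box 8 = 15.
The 6 still-open variables draw from only 6 values {5, 7, 9, 11, 17, 19}, so each is used; only box 4 can be 19, hence box 4 = 19.
Among the 5 still-open variables, 5 fits only box 1 (and all 5 values in {5, 7, 9, 11, 17} must be used), so box 1 = 5.

5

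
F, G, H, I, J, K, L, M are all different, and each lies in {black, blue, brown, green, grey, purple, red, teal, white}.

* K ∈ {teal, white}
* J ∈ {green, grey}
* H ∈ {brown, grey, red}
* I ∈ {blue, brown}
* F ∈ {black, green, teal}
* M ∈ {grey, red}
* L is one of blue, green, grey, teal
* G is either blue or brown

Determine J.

green

The 8 variables together cover exactly {black, blue, brown, green, grey, red, teal, white} — 8 values for 8 variables — and black appears only in F's list, so F = black.
The 7 still-open variables together cover exactly {blue, brown, green, grey, red, teal, white} — 7 values for 7 variables — and white appears only in K's list, so K = white.
Among the 6 still-open variables, teal fits only L (and all 6 values in {blue, brown, green, grey, red, teal} must be used), so L = teal.
Among the 5 still-open variables, green fits only J (and all 5 values in {blue, brown, green, grey, red} must be used), so J = green.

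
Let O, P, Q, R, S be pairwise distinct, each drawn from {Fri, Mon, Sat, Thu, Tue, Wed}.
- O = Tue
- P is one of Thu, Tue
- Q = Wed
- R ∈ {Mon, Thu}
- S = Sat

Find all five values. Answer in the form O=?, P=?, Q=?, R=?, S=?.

O=Tue, P=Thu, Q=Wed, R=Mon, S=Sat

O's domain is down to {Tue}, so O = Tue. So P can't be Tue.
P's domain is down to {Thu}, so P = Thu. Remove Thu from R.
Q has just one choice, so Q = Wed.
That leaves R = Mon.
S has just one choice, so S = Sat.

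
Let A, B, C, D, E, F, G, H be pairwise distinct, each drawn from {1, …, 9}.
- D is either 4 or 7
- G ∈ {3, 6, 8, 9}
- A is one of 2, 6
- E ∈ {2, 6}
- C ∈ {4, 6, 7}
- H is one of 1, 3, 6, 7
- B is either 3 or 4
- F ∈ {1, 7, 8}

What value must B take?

The 8 variables together cover exactly {1, 2, 3, 4, 6, 7, 8, 9} — 8 values for 8 variables — and 9 appears only in G's list, so G = 9.
The 7 still-open variables draw from only 7 values {1, 2, 3, 4, 6, 7, 8}, so each is used; only F can be 8, hence F = 8.
Among the 6 still-open variables, 1 fits only H (and all 6 values in {1, 2, 3, 4, 6, 7} must be used), so H = 1.
The 5 still-open variables draw from only 5 values {2, 3, 4, 6, 7}, so each is used; only B can be 3, hence B = 3.

3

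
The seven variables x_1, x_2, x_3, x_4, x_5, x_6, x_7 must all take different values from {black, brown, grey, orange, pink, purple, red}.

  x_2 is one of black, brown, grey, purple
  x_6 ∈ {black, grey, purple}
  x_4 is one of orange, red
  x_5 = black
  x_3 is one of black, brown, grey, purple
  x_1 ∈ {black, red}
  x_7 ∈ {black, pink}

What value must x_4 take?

orange

x_5 must be black (only option left). Remove black from x_1, x_2, x_3, x_6, x_7.
x_7 must be pink (only option left).
x_1's domain is down to {red}, so x_1 = red. Strike red from x_4.
So x_4 = orange.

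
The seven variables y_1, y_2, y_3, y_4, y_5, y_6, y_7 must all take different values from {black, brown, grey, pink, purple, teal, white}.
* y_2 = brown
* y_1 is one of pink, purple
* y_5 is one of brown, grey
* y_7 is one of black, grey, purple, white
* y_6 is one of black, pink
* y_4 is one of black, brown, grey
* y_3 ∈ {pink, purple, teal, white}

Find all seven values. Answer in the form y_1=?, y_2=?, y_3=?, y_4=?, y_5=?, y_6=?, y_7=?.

y_1=purple, y_2=brown, y_3=teal, y_4=black, y_5=grey, y_6=pink, y_7=white

y_2 has just one choice, so y_2 = brown. So y_4, y_5 can't be brown.
y_5 must be grey (only option left). Remove grey from y_4, y_7.
y_4's domain is down to {black}, so y_4 = black. Strike black from y_6, y_7.
y_6 has just one choice, so y_6 = pink. So y_1, y_3 can't be pink.
That leaves y_1 = purple. Strike purple from y_3, y_7.
y_7 must be white (only option left). Remove white from y_3.
y_3 must be teal (only option left).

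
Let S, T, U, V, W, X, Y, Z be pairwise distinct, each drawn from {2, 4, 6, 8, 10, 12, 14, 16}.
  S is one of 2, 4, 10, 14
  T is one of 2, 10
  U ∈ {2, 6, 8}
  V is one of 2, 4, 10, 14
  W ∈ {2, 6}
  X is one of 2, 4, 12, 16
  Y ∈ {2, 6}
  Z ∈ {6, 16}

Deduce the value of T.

10

Among the 8 variables, 8 fits only U (and all 8 values in {2, 4, 6, 8, 10, 12, 14, 16} must be used), so U = 8.
The 7 still-open variables draw from only 7 values {2, 4, 6, 10, 12, 14, 16}, so each is used; only X can be 12, hence X = 12.
The 6 still-open variables together cover exactly {2, 4, 6, 10, 14, 16} — 6 values for 6 variables — and 16 appears only in Z's list, so Z = 16.
W and Y between them cover only {2, 6} — a naked pair. Remove those values from S, T, V.
So T = 10.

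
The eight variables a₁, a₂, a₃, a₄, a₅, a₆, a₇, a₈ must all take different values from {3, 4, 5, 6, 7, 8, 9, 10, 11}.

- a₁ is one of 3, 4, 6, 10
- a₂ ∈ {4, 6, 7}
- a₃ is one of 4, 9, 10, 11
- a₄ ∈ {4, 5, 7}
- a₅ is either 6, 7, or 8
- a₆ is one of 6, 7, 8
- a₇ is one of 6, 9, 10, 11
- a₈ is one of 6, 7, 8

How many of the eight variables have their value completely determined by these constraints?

2

a₅, a₆, a₈ share exactly the 3 values {6, 7, 8}; by pigeonhole those values go to them, so strike 6, 7, 8 from a₁, a₂, a₄, a₇.
That leaves a₂ = 4. Remove 4 from a₁, a₃, a₄.
a₄ has just one choice, so a₄ = 5.
Determined: a₂=4, a₄=5. The other variables each still have more than one consistent value. That makes 2.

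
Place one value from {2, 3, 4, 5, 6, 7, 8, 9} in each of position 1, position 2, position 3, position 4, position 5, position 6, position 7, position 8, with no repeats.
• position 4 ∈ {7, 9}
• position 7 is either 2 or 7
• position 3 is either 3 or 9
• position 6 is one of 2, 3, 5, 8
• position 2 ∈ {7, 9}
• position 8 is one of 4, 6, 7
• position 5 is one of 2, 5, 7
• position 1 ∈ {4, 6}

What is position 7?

2

Among the 8 variables, 8 fits only position 6 (and all 8 values in {2, 3, 4, 5, 6, 7, 8, 9} must be used), so position 6 = 8.
The 7 still-open variables draw from only 7 values {2, 3, 4, 5, 6, 7, 9}, so each is used; only position 3 can be 3, hence position 3 = 3.
The 6 still-open variables draw from only 6 values {2, 4, 5, 6, 7, 9}, so each is used; only position 5 can be 5, hence position 5 = 5.
Among the 5 still-open variables, 2 fits only position 7 (and all 5 values in {2, 4, 6, 7, 9} must be used), so position 7 = 2.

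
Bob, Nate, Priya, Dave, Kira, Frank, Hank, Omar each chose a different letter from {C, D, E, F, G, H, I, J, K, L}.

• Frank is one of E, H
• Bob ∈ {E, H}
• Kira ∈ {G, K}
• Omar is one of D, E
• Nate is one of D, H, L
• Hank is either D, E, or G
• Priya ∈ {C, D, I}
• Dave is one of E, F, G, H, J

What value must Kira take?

Bob and Frank share exactly the 2 values {E, H}; by pigeonhole those values go to them, so strike E, H from Nate, Dave, Hank, Omar.
That leaves Omar = D. So Nate, Priya, Hank can't be D.
That leaves Nate = L.
Hank's domain is down to {G}, so Hank = G. So Dave, Kira can't be G.
So Kira = K.

K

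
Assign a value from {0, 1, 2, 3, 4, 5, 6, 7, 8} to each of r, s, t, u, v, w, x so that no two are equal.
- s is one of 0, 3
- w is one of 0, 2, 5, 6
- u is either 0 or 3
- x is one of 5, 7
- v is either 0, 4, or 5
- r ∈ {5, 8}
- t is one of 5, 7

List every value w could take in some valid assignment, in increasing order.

s and u share exactly the 2 values {0, 3}; by pigeonhole those values go to them, so strike 0, 3 from v, w.
t and x between them cover only {5, 7} — a naked pair. Remove those values from r, v, w.
r's domain is down to {8}, so r = 8.
That leaves v = 4.
No further eliminations apply; w can still be any of 2, 6.

2, 6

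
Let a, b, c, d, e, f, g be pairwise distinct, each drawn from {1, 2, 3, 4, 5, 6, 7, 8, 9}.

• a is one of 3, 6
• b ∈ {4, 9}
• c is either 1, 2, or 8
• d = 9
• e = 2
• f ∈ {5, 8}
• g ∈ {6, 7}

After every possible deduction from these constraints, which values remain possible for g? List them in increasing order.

d must be 9 (only option left). Strike 9 from b.
e must be 2 (only option left). Remove 2 from c.
b has just one choice, so b = 4.
No further eliminations apply; g can still be any of 6, 7.

6, 7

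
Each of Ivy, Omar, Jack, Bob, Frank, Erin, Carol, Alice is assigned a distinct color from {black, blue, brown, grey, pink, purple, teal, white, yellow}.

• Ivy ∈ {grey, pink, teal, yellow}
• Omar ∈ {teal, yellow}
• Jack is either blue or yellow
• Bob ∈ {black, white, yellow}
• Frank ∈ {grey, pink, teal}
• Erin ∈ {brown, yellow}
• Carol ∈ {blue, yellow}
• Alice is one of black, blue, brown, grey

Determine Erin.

brown

Among the 8 variables, white fits only Bob (and all 8 values in {black, blue, brown, grey, pink, teal, white, yellow} must be used), so Bob = white.
The 7 still-open variables draw from only 7 values {black, blue, brown, grey, pink, teal, yellow}, so each is used; only Alice can be black, hence Alice = black.
Among the 6 still-open variables, brown fits only Erin (and all 6 values in {blue, brown, grey, pink, teal, yellow} must be used), so Erin = brown.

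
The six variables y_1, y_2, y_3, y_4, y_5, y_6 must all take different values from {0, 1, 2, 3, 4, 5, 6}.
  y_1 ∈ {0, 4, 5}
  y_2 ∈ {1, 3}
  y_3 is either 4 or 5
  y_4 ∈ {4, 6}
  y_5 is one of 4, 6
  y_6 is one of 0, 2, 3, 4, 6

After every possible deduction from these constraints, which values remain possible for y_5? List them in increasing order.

4, 6

The 2 variables y_4 and y_5 are confined to {4, 6}, which locks those values in; drop them from y_1, y_3, y_6.
y_3 has just one choice, so y_3 = 5. So y_1 can't be 5.
That leaves y_1 = 0. Strike 0 from y_6.
No further eliminations apply; y_5 can still be any of 4, 6.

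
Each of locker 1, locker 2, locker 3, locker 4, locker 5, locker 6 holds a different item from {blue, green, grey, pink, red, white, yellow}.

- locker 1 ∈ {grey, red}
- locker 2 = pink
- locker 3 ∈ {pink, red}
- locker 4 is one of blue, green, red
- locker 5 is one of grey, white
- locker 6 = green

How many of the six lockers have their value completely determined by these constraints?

6

locker 2 must be pink (only option left). Eliminate pink elsewhere: locker 3.
locker 3 has just one choice, so locker 3 = red. So locker 1, locker 4 can't be red.
locker 6's domain is down to {green}, so locker 6 = green. Remove green from locker 4.
That leaves locker 1 = grey. Eliminate grey elsewhere: locker 5.
locker 4's domain is down to {blue}, so locker 4 = blue.
That leaves locker 5 = white.
Every locker is fixed: locker 1=grey, locker 2=pink, locker 3=red, locker 4=blue, locker 5=white, locker 6=green. That makes 6.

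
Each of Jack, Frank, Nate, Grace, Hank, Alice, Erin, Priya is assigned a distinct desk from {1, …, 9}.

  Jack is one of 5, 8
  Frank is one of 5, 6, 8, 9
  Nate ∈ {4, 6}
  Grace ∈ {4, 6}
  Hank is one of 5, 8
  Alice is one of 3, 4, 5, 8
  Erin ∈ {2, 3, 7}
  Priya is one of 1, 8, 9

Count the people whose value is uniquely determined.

Jack and Hank share exactly the 2 values {5, 8}; by pigeonhole those values go to them, so strike 5, 8 from Frank, Alice, Priya.
The 2 variables Nate and Grace are confined to {4, 6}, which locks those values in; drop them from Frank, Alice.
Frank has just one choice, so Frank = 9. Remove 9 from Priya.
Alice's domain is down to {3}, so Alice = 3. Remove 3 from Erin.
Priya's domain is down to {1}, so Priya = 1.
Determined: Frank=9, Alice=3, Priya=1. The other people each still have more than one consistent value. That makes 3.

3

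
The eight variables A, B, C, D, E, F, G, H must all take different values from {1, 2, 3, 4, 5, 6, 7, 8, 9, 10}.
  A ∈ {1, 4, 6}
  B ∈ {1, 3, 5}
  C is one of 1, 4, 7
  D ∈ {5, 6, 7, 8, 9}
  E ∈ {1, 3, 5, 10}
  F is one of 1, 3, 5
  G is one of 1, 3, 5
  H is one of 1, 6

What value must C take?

7

The 3 variables B, F, G are confined to {1, 3, 5}, which locks those values in; drop them from A, C, D, E, H.
E must be 10 (only option left).
That leaves H = 6. Strike 6 from A, D.
A's domain is down to {4}, so A = 4. Strike 4 from C.
So C = 7.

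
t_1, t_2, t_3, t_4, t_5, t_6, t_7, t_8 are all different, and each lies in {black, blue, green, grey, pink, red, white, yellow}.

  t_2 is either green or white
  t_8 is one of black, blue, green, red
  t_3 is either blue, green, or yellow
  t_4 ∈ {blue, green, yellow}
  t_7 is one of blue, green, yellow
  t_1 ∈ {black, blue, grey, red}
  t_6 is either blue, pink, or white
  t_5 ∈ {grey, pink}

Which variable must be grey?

t_3, t_4, t_7 share exactly the 3 values {blue, green, yellow}; by pigeonhole those values go to them, so strike blue, green, yellow from t_1, t_2, t_6, t_8.
t_2's domain is down to {white}, so t_2 = white. Remove white from t_6.
t_6 must be pink (only option left). Eliminate pink elsewhere: t_5.
So grey goes to t_5.

t_5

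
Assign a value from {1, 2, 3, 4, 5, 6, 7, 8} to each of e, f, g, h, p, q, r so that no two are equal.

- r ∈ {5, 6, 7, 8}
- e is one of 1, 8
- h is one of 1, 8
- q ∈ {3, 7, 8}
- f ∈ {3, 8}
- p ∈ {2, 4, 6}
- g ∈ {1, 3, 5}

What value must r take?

6

e and h share exactly the 2 values {1, 8}; by pigeonhole those values go to them, so strike 1, 8 from f, g, q, r.
f must be 3 (only option left). Strike 3 from g, q.
g has just one choice, so g = 5. So r can't be 5.
q's domain is down to {7}, so q = 7. Strike 7 from r.
So r = 6.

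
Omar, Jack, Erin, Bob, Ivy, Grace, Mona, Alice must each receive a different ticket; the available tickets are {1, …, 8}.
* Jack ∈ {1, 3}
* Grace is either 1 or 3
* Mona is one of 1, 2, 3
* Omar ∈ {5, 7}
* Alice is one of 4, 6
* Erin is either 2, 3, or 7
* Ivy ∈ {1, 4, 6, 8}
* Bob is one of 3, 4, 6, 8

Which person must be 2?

The 8 variables draw from only 8 values {1, 2, 3, 4, 5, 6, 7, 8}, so each is used; only Omar can be 5, hence Omar = 5.
The 7 still-open variables together cover exactly {1, 2, 3, 4, 6, 7, 8} — 7 values for 7 variables — and 7 appears only in Erin's list, so Erin = 7.
The 6 still-open variables together cover exactly {1, 2, 3, 4, 6, 8} — 6 values for 6 variables — and 2 appears only in Mona's list, so Mona = 2.

Mona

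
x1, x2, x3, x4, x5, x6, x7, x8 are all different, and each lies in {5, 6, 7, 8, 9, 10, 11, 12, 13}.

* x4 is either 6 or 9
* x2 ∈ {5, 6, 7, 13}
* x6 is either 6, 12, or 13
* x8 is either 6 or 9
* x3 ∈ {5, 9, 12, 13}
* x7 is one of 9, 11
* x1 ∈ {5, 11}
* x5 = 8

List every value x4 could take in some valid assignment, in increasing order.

x5 has just one choice, so x5 = 8.
The 7 still-open variables draw from only 7 values {5, 6, 7, 9, 11, 12, 13}, so each is used; only x2 can be 7, hence x2 = 7.
The 2 variables x4 and x8 are confined to {6, 9}, which locks those values in; drop them from x3, x6, x7.
x7 must be 11 (only option left). Eliminate 11 elsewhere: x1.
x1's domain is down to {5}, so x1 = 5. So x3 can't be 5.
No further eliminations apply; x4 can still be any of 6, 9.

6, 9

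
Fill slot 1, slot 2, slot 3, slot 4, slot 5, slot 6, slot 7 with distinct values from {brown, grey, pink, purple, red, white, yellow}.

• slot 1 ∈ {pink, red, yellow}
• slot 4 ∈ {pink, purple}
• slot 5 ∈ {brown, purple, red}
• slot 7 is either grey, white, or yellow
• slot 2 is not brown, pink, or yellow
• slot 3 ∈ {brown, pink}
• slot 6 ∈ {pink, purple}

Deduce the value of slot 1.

slot 4 and slot 6 share exactly the 2 values {pink, purple}; by pigeonhole those values go to them, so strike pink, purple from slot 1, slot 2, slot 3, slot 5.
slot 3 has just one choice, so slot 3 = brown. Eliminate brown elsewhere: slot 5.
slot 5's domain is down to {red}, so slot 5 = red. Eliminate red elsewhere: slot 1, slot 2.
So slot 1 = yellow.

yellow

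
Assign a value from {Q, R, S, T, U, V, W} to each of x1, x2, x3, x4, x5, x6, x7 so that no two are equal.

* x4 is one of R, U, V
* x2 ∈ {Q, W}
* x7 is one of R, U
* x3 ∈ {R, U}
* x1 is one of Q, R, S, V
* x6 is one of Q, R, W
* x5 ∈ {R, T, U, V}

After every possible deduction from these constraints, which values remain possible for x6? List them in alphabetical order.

The 7 variables together cover exactly {Q, R, S, T, U, V, W} — 7 values for 7 variables — and S appears only in x1's list, so x1 = S.
The 6 still-open variables together cover exactly {Q, R, T, U, V, W} — 6 values for 6 variables — and T appears only in x5's list, so x5 = T.
Among the 5 still-open variables, V fits only x4 (and all 5 values in {Q, R, U, V, W} must be used), so x4 = V.
x3 and x7 share exactly the 2 values {R, U}; by pigeonhole those values go to them, so strike R, U from x6.
No further eliminations apply; x6 can still be any of Q, W.

Q, W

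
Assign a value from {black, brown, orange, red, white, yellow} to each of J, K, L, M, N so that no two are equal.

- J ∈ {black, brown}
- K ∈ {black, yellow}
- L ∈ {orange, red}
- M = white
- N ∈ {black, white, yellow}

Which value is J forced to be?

M's domain is down to {white}, so M = white. Remove white from N.
K and N between them cover only {black, yellow} — a naked pair. Remove those values from J.
So J = brown.

brown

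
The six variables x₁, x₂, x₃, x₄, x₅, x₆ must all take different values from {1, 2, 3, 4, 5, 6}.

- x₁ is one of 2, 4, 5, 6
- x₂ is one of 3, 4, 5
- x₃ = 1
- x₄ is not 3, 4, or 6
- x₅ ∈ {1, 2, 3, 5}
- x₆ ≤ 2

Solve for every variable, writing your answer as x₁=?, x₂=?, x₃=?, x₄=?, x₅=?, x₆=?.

x₁=6, x₂=4, x₃=1, x₄=5, x₅=3, x₆=2

x₃ must be 1 (only option left). So x₄, x₅, x₆ can't be 1.
x₆ must be 2 (only option left). Remove 2 from x₁, x₄, x₅.
That leaves x₄ = 5. Remove 5 from x₁, x₂, x₅.
x₅'s domain is down to {3}, so x₅ = 3. So x₂ can't be 3.
x₂'s domain is down to {4}, so x₂ = 4. Eliminate 4 elsewhere: x₁.
x₁ has just one choice, so x₁ = 6.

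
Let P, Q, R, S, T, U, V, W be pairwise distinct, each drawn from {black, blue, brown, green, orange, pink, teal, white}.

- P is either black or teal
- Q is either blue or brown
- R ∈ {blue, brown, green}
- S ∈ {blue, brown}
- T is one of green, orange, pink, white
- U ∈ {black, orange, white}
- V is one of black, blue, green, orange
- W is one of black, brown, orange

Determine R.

green

The 8 variables draw from only 8 values {black, blue, brown, green, orange, pink, teal, white}, so each is used; only T can be pink, hence T = pink.
Among the 7 still-open variables, teal fits only P (and all 7 values in {black, blue, brown, green, orange, teal, white} must be used), so P = teal.
Among the 6 still-open variables, white fits only U (and all 6 values in {black, blue, brown, green, orange, white} must be used), so U = white.
Q and S between them cover only {blue, brown} — a naked pair. Remove those values from R, V, W.
So R = green.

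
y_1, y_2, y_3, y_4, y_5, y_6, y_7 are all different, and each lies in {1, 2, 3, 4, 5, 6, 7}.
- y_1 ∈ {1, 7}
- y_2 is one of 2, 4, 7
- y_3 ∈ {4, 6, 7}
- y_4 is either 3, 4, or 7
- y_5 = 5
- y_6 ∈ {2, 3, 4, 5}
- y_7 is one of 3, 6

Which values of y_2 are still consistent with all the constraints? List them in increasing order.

y_5 has just one choice, so y_5 = 5. So y_6 can't be 5.
The 6 still-open variables draw from only 6 values {1, 2, 3, 4, 6, 7}, so each is used; only y_1 can be 1, hence y_1 = 1.
No further eliminations apply; y_2 can still be any of 2, 4, 7.

2, 4, 7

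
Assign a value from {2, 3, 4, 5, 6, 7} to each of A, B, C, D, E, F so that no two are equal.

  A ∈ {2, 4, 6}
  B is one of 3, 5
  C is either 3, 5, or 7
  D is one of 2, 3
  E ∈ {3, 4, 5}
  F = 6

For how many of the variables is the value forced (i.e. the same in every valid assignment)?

F has just one choice, so F = 6. So A can't be 6.
Among the 5 still-open variables, 7 fits only C (and all 5 values in {2, 3, 4, 5, 7} must be used), so C = 7.
Determined: C=7, F=6. The other variables each still have more than one consistent value. That makes 2.

2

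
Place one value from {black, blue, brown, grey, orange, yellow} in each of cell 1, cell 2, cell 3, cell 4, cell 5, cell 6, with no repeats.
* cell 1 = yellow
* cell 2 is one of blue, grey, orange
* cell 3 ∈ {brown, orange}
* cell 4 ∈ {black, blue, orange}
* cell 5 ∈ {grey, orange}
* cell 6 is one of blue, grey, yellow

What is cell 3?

cell 1 has just one choice, so cell 1 = yellow. Strike yellow from cell 6.
Among the 5 still-open variables, black fits only cell 4 (and all 5 values in {black, blue, brown, grey, orange} must be used), so cell 4 = black.
Among the 4 still-open variables, brown fits only cell 3 (and all 4 values in {blue, brown, grey, orange} must be used), so cell 3 = brown.

brown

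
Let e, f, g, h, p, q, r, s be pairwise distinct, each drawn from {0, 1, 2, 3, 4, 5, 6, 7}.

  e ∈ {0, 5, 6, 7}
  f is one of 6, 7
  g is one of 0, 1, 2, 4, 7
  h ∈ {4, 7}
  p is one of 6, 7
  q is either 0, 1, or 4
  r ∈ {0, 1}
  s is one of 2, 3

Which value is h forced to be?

4

The 8 variables draw from only 8 values {0, 1, 2, 3, 4, 5, 6, 7}, so each is used; only s can be 3, hence s = 3.
Among the 7 still-open variables, 2 fits only g (and all 7 values in {0, 1, 2, 4, 5, 6, 7} must be used), so g = 2.
The 6 still-open variables together cover exactly {0, 1, 4, 5, 6, 7} — 6 values for 6 variables — and 5 appears only in e's list, so e = 5.
f and p between them cover only {6, 7} — a naked pair. Remove those values from h.
So h = 4.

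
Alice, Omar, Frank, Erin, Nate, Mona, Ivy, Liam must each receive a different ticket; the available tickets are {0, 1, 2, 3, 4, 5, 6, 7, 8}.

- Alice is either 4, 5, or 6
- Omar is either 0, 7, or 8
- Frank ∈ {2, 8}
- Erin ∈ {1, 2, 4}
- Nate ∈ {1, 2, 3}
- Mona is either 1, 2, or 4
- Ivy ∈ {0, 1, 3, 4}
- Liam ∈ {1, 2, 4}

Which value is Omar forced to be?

Erin, Mona, Liam between them cover only {1, 2, 4} — a naked triple. Remove those values from Alice, Frank, Nate, Ivy.
Frank must be 8 (only option left). So Omar can't be 8.
That leaves Nate = 3. Eliminate 3 elsewhere: Ivy.
Ivy must be 0 (only option left). Strike 0 from Omar.
So Omar = 7.

7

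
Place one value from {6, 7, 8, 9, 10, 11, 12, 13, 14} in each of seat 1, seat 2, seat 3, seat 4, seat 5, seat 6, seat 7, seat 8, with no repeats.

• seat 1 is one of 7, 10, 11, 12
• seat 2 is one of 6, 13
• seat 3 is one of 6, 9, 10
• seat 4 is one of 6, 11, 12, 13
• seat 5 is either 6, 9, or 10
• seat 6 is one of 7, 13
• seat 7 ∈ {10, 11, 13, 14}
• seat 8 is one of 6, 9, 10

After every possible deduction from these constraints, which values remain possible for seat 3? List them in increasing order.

6, 9, 10

The 8 variables draw from only 8 values {6, 7, 9, 10, 11, 12, 13, 14}, so each is used; only seat 7 can be 14, hence seat 7 = 14.
seat 3, seat 5, seat 8 between them cover only {6, 9, 10} — a naked triple. Remove those values from seat 1, seat 2, seat 4.
That leaves seat 2 = 13. So seat 4, seat 6 can't be 13.
That leaves seat 6 = 7. Strike 7 from seat 1.
No further eliminations apply; seat 3 can still be any of 6, 9, 10.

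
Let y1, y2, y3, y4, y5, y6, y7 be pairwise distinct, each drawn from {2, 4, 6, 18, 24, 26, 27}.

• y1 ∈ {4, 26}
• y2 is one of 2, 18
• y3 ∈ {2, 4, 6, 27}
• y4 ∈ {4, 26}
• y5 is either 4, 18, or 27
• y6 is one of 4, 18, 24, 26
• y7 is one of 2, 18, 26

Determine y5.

27

Among the 7 variables, 6 fits only y3 (and all 7 values in {2, 4, 6, 18, 24, 26, 27} must be used), so y3 = 6.
The 6 still-open variables together cover exactly {2, 4, 18, 24, 26, 27} — 6 values for 6 variables — and 24 appears only in y6's list, so y6 = 24.
The 5 still-open variables draw from only 5 values {2, 4, 18, 26, 27}, so each is used; only y5 can be 27, hence y5 = 27.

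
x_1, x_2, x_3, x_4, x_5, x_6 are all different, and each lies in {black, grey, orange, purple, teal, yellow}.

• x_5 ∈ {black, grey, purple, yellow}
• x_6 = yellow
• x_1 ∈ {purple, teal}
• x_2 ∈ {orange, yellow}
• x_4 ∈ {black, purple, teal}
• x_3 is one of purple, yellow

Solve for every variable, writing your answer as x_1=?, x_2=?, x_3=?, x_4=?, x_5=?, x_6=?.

x_1=teal, x_2=orange, x_3=purple, x_4=black, x_5=grey, x_6=yellow

x_6's domain is down to {yellow}, so x_6 = yellow. Remove yellow from x_2, x_3, x_5.
x_2 must be orange (only option left).
x_3 must be purple (only option left). Strike purple from x_1, x_4, x_5.
x_1's domain is down to {teal}, so x_1 = teal. So x_4 can't be teal.
x_4 has just one choice, so x_4 = black. Eliminate black elsewhere: x_5.
That leaves x_5 = grey.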